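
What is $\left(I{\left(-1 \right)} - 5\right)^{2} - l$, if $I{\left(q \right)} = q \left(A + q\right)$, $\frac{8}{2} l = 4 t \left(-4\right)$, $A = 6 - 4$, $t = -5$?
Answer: $16$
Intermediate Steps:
$A = 2$
$l = 20$ ($l = \frac{4 \left(-5\right) \left(-4\right)}{4} = \frac{\left(-20\right) \left(-4\right)}{4} = \frac{1}{4} \cdot 80 = 20$)
$I{\left(q \right)} = q \left(2 + q\right)$
$\left(I{\left(-1 \right)} - 5\right)^{2} - l = \left(- (2 - 1) - 5\right)^{2} - 20 = \left(\left(-1\right) 1 - 5\right)^{2} - 20 = \left(-1 - 5\right)^{2} - 20 = \left(-6\right)^{2} - 20 = 36 - 20 = 16$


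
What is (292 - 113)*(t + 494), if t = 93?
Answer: 105073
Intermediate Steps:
(292 - 113)*(t + 494) = (292 - 113)*(93 + 494) = 179*587 = 105073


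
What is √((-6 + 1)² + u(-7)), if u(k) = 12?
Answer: √37 ≈ 6.0828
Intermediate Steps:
√((-6 + 1)² + u(-7)) = √((-6 + 1)² + 12) = √((-5)² + 12) = √(25 + 12) = √37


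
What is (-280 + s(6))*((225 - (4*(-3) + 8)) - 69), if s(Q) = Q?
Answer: -43840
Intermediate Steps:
(-280 + s(6))*((225 - (4*(-3) + 8)) - 69) = (-280 + 6)*((225 - (4*(-3) + 8)) - 69) = -274*((225 - (-12 + 8)) - 69) = -274*((225 - 1*(-4)) - 69) = -274*((225 + 4) - 69) = -274*(229 - 69) = -274*160 = -43840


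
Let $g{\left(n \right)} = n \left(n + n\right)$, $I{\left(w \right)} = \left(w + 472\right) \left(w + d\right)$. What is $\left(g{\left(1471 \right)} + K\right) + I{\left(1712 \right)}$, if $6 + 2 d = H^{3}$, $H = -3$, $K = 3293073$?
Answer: $11323727$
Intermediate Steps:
$d = - \frac{33}{2}$ ($d = -3 + \frac{\left(-3\right)^{3}}{2} = -3 + \frac{1}{2} \left(-27\right) = -3 - \frac{27}{2} = - \frac{33}{2} \approx -16.5$)
$I{\left(w \right)} = \left(472 + w\right) \left(- \frac{33}{2} + w\right)$ ($I{\left(w \right)} = \left(w + 472\right) \left(w - \frac{33}{2}\right) = \left(472 + w\right) \left(- \frac{33}{2} + w\right)$)
$g{\left(n \right)} = 2 n^{2}$ ($g{\left(n \right)} = n 2 n = 2 n^{2}$)
$\left(g{\left(1471 \right)} + K\right) + I{\left(1712 \right)} = \left(2 \cdot 1471^{2} + 3293073\right) + \left(-7788 + 1712^{2} + \frac{911}{2} \cdot 1712\right) = \left(2 \cdot 2163841 + 3293073\right) + \left(-7788 + 2930944 + 779816\right) = \left(4327682 + 3293073\right) + 3702972 = 7620755 + 3702972 = 11323727$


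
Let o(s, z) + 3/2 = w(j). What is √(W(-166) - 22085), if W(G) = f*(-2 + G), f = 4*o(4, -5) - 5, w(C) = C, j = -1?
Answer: I*√19565 ≈ 139.88*I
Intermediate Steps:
o(s, z) = -5/2 (o(s, z) = -3/2 - 1 = -5/2)
f = -15 (f = 4*(-5/2) - 5 = -10 - 5 = -15)
W(G) = 30 - 15*G (W(G) = -15*(-2 + G) = 30 - 15*G)
√(W(-166) - 22085) = √((30 - 15*(-166)) - 22085) = √((30 + 2490) - 22085) = √(2520 - 22085) = √(-19565) = I*√19565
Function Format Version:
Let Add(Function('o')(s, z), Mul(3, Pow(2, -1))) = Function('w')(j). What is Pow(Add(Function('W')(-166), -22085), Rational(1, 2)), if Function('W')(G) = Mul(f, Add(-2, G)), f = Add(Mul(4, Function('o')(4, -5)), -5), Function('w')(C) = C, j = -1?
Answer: Mul(I, Pow(19565, Rational(1, 2))) ≈ Mul(139.88, I)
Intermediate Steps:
Function('o')(s, z) = Rational(-5, 2) (Function('o')(s, z) = Add(Rational(-3, 2), -1) = Rational(-5, 2))
f = -15 (f = Add(Mul(4, Rational(-5, 2)), -5) = Add(-10, -5) = -15)
Function('W')(G) = Add(30, Mul(-15, G)) (Function('W')(G) = Mul(-15, Add(-2, G)) = Add(30, Mul(-15, G)))
Pow(Add(Function('W')(-166), -22085), Rational(1, 2)) = Pow(Add(Add(30, Mul(-15, -166)), -22085), Rational(1, 2)) = Pow(Add(Add(30, 2490), -22085), Rational(1, 2)) = Pow(Add(2520, -22085), Rational(1, 2)) = Pow(-19565, Rational(1, 2)) = Mul(I, Pow(19565, Rational(1, 2)))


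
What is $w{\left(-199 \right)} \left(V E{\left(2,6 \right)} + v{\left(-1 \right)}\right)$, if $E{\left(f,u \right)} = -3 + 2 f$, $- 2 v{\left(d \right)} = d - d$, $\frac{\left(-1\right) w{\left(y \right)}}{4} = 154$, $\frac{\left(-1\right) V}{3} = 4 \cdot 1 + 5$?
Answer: $16632$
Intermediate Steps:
$V = -27$ ($V = - 3 \left(4 \cdot 1 + 5\right) = - 3 \left(4 + 5\right) = \left(-3\right) 9 = -27$)
$w{\left(y \right)} = -616$ ($w{\left(y \right)} = \left(-4\right) 154 = -616$)
$v{\left(d \right)} = 0$ ($v{\left(d \right)} = - \frac{d - d}{2} = \left(- \frac{1}{2}\right) 0 = 0$)
$w{\left(-199 \right)} \left(V E{\left(2,6 \right)} + v{\left(-1 \right)}\right) = - 616 \left(- 27 \left(-3 + 2 \cdot 2\right) + 0\right) = - 616 \left(- 27 \left(-3 + 4\right) + 0\right) = - 616 \left(\left(-27\right) 1 + 0\right) = - 616 \left(-27 + 0\right) = \left(-616\right) \left(-27\right) = 16632$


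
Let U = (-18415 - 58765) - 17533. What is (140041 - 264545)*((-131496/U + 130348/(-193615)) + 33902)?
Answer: -25801510025396340208/6112619165 ≈ -4.2210e+9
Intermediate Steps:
U = -94713 (U = -77180 - 17533 = -94713)
(140041 - 264545)*((-131496/U + 130348/(-193615)) + 33902) = (140041 - 264545)*((-131496/(-94713) + 130348/(-193615)) + 33902) = -124504*((-131496*(-1/94713) + 130348*(-1/193615)) + 33902) = -124504*((43832/31571 - 130348/193615) + 33902) = -124504*(4371315972/6112619165 + 33902) = -124504*207234386247802/6112619165 = -25801510025396340208/6112619165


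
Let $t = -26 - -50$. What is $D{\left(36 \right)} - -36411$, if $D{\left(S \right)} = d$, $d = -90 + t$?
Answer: $36345$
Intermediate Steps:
$t = 24$ ($t = -26 + 50 = 24$)
$d = -66$ ($d = -90 + 24 = -66$)
$D{\left(S \right)} = -66$
$D{\left(36 \right)} - -36411 = -66 - -36411 = -66 + 36411 = 36345$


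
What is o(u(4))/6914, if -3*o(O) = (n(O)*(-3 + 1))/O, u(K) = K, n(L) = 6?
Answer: 1/6914 ≈ 0.00014463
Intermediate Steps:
o(O) = 4/O (o(O) = -6*(-3 + 1)/(3*O) = -6*(-2)/(3*O) = -(-4)/O = 4/O)
o(u(4))/6914 = (4/4)/6914 = (4*(1/4))*(1/6914) = 1*(1/6914) = 1/6914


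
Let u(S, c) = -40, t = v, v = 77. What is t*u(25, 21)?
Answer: -3080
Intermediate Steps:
t = 77
t*u(25, 21) = 77*(-40) = -3080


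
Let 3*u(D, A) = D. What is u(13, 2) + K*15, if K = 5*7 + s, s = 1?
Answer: 1633/3 ≈ 544.33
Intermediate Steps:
u(D, A) = D/3
K = 36 (K = 5*7 + 1 = 35 + 1 = 36)
u(13, 2) + K*15 = (⅓)*13 + 36*15 = 13/3 + 540 = 1633/3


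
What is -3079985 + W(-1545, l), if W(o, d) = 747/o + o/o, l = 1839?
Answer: -1586192009/515 ≈ -3.0800e+6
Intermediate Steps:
W(o, d) = 1 + 747/o (W(o, d) = 747/o + 1 = 1 + 747/o)
-3079985 + W(-1545, l) = -3079985 + (747 - 1545)/(-1545) = -3079985 - 1/1545*(-798) = -3079985 + 266/515 = -1586192009/515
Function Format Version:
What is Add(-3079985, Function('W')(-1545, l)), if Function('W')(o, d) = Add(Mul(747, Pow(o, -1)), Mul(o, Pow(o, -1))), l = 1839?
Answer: Rational(-1586192009, 515) ≈ -3.0800e+6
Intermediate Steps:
Function('W')(o, d) = Add(1, Mul(747, Pow(o, -1))) (Function('W')(o, d) = Add(Mul(747, Pow(o, -1)), 1) = Add(1, Mul(747, Pow(o, -1))))
Add(-3079985, Function('W')(-1545, l)) = Add(-3079985, Mul(Pow(-1545, -1), Add(747, -1545))) = Add(-3079985, Mul(Rational(-1, 1545), -798)) = Add(-3079985, Rational(266, 515)) = Rational(-1586192009, 515)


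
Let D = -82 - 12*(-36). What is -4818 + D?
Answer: -4468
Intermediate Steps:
D = 350 (D = -82 + 432 = 350)
-4818 + D = -4818 + 350 = -4468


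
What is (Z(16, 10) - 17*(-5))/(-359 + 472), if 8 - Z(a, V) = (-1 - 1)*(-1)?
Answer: 91/113 ≈ 0.80531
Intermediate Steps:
Z(a, V) = 6 (Z(a, V) = 8 - (-1 - 1)*(-1) = 8 - (-2)*(-1) = 8 - 1*2 = 8 - 2 = 6)
(Z(16, 10) - 17*(-5))/(-359 + 472) = (6 - 17*(-5))/(-359 + 472) = (6 + 85)/113 = 91*(1/113) = 91/113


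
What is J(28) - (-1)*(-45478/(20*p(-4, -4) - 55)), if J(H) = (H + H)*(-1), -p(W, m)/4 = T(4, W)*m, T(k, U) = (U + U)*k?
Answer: -531042/10295 ≈ -51.583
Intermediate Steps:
T(k, U) = 2*U*k (T(k, U) = (2*U)*k = 2*U*k)
p(W, m) = -32*W*m (p(W, m) = -4*2*W*4*m = -4*8*W*m = -32*W*m)
J(H) = -2*H (J(H) = (2*H)*(-1) = -2*H)
J(28) - (-1)*(-45478/(20*p(-4, -4) - 55)) = -2*28 - (-1)*(-45478/(20*(-32*(-4)*(-4)) - 55)) = -56 - (-1)*(-45478/(20*(-512) - 55)) = -56 - (-1)*(-45478/(-10240 - 55)) = -56 - (-1)*(-45478/(-10295)) = -56 - (-1)*(-45478*(-1/10295)) = -56 - (-1)*45478/10295 = -56 - 1*(-45478/10295) = -56 + 45478/10295 = -531042/10295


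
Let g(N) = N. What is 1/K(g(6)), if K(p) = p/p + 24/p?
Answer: ⅕ ≈ 0.20000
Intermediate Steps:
K(p) = 1 + 24/p
1/K(g(6)) = 1/((24 + 6)/6) = 1/((⅙)*30) = 1/5 = ⅕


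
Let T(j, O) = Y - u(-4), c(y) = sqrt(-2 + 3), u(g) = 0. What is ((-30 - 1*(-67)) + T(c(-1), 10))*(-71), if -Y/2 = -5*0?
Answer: -2627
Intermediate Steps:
Y = 0 (Y = -(-10)*0 = -2*0 = 0)
c(y) = 1 (c(y) = sqrt(1) = 1)
T(j, O) = 0 (T(j, O) = 0 - 1*0 = 0 + 0 = 0)
((-30 - 1*(-67)) + T(c(-1), 10))*(-71) = ((-30 - 1*(-67)) + 0)*(-71) = ((-30 + 67) + 0)*(-71) = (37 + 0)*(-71) = 37*(-71) = -2627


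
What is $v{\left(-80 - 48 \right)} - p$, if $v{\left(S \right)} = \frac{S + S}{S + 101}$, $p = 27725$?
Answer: $- \frac{748319}{27} \approx -27716.0$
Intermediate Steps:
$v{\left(S \right)} = \frac{2 S}{101 + S}$
$v{\left(-80 - 48 \right)} - p = \frac{2 \left(-80 - 48\right)}{101 - 128} - 27725 = 2 \left(-128\right) \frac{1}{101 - 128} - 27725 = 2 \left(-128\right) \frac{1}{-27} - 27725 = 2 \left(-128\right) \left(- \frac{1}{27}\right) - 27725 = \frac{256}{27} - 27725 = - \frac{748319}{27}$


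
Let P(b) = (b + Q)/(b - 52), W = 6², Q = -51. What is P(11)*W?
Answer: 1440/41 ≈ 35.122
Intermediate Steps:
W = 36
P(b) = (-51 + b)/(-52 + b) (P(b) = (b - 51)/(b - 52) = (-51 + b)/(-52 + b))
P(11)*W = ((-51 + 11)/(-52 + 11))*36 = (-40/(-41))*36 = -1/41*(-40)*36 = (40/41)*36 = 1440/41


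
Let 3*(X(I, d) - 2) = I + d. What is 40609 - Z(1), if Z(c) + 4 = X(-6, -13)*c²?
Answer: 121852/3 ≈ 40617.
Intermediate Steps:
X(I, d) = 2 + I/3 + d/3 (X(I, d) = 2 + (I + d)/3 = 2 + (I/3 + d/3) = 2 + I/3 + d/3)
Z(c) = -4 - 13*c²/3 (Z(c) = -4 + (2 + (⅓)*(-6) + (⅓)*(-13))*c² = -4 + (2 - 2 - 13/3)*c² = -4 - 13*c²/3)
40609 - Z(1) = 40609 - (-4 - 13/3*1²) = 40609 - (-4 - 13/3*1) = 40609 - (-4 - 13/3) = 40609 - 1*(-25/3) = 40609 + 25/3 = 121852/3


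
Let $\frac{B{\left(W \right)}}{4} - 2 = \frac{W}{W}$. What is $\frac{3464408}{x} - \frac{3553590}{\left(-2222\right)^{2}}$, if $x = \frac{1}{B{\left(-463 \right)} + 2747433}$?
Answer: $\frac{23497202169517216725}{2468642} \approx 9.5183 \cdot 10^{12}$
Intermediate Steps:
$B{\left(W \right)} = 12$ ($B{\left(W \right)} = 8 + 4 \frac{W}{W} = 8 + 4 \cdot 1 = 8 + 4 = 12$)
$x = \frac{1}{2747445}$ ($x = \frac{1}{12 + 2747433} = \frac{1}{2747445} \approx 3.6397 \cdot 10^{-7}$)
$\frac{3464408}{x} - \frac{3553590}{\left(-2222\right)^{2}} = 3464408 \frac{1}{\frac{1}{2747445}} - \frac{3553590}{\left(-2222\right)^{2}} = 3464408 \cdot 2747445 - \frac{3553590}{4937284} = 9518270437560 - \frac{1776795}{2468642} = \frac{23497202169517216725}{2468642}$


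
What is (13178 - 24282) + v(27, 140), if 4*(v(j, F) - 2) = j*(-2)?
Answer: -22231/2 ≈ -11116.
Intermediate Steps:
v(j, F) = 2 - j/2 (v(j, F) = 2 + (j*(-2))/4 = 2 + (-2*j)/4 = 2 - j/2)
(13178 - 24282) + v(27, 140) = (13178 - 24282) + (2 - ½*27) = -11104 + (2 - 27/2) = -11104 - 23/2 = -22231/2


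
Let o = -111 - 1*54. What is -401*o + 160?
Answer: 66325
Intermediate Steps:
o = -165 (o = -111 - 54 = -165)
-401*o + 160 = -401*(-165) + 160 = 66165 + 160 = 66325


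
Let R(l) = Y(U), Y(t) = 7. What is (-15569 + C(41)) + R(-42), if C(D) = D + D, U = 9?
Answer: -15480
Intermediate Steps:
C(D) = 2*D
R(l) = 7
(-15569 + C(41)) + R(-42) = (-15569 + 2*41) + 7 = (-15569 + 82) + 7 = -15487 + 7 = -15480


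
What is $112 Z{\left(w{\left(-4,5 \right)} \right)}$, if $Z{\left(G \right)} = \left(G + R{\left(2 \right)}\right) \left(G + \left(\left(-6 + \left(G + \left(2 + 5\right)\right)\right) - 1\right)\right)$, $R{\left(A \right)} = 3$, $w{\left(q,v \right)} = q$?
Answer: $896$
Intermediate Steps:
$Z{\left(G \right)} = 2 G \left(3 + G\right)$ ($Z{\left(G \right)} = \left(G + 3\right) \left(G + \left(\left(-6 + \left(G + \left(2 + 5\right)\right)\right) - 1\right)\right) = \left(3 + G\right) \left(G + \left(\left(-6 + \left(G + 7\right)\right) - 1\right)\right) = \left(3 + G\right) \left(G + \left(\left(-6 + \left(7 + G\right)\right) - 1\right)\right) = \left(3 + G\right) \left(G + \left(\left(1 + G\right) - 1\right)\right) = \left(3 + G\right) \left(G + G\right) = \left(3 + G\right) 2 G = 2 G \left(3 + G\right)$)
$112 Z{\left(w{\left(-4,5 \right)} \right)} = 112 \cdot 2 \left(-4\right) \left(3 - 4\right) = 112 \cdot 2 \left(-4\right) \left(-1\right) = 112 \cdot 8 = 896$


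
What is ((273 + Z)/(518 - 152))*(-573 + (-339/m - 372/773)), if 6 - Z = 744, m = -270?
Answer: 1234101971/1697508 ≈ 727.01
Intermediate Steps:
Z = -738 (Z = 6 - 1*744 = 6 - 744 = -738)
((273 + Z)/(518 - 152))*(-573 + (-339/m - 372/773)) = ((273 - 738)/(518 - 152))*(-573 + (-339/(-270) - 372/773)) = (-465/366)*(-573 + (-339*(-1/270) - 372*1/773)) = (-465*1/366)*(-573 + (113/90 - 372/773)) = -155*(-573 + 53869/69570)/122 = -155/122*(-39809741/69570) = 1234101971/1697508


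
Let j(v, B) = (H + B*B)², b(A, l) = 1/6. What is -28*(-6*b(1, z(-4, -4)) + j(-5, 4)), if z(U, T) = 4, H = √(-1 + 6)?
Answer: -7280 - 896*√5 ≈ -9283.5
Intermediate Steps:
H = √5 ≈ 2.2361
b(A, l) = ⅙
j(v, B) = (√5 + B²)² (j(v, B) = (√5 + B*B)² = (√5 + B²)²)
-28*(-6*b(1, z(-4, -4)) + j(-5, 4)) = -28*(-6*⅙ + (√5 + 4²)²) = -28*(-1 + (√5 + 16)²) = -28*(-1 + (16 + √5)²) = 28 - 28*(16 + √5)²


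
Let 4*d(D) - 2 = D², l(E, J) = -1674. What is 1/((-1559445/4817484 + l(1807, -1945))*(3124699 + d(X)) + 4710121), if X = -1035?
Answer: -2141104/12151713016464883 ≈ -1.7620e-10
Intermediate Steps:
d(D) = ½ + D²/4
1/((-1559445/4817484 + l(1807, -1945))*(3124699 + d(X)) + 4710121) = 1/((-1559445/4817484 - 1674)*(3124699 + (½ + (¼)*(-1035)²)) + 4710121) = 1/((-1559445*1/4817484 - 1674)*(3124699 + (½ + (¼)*1071225)) + 4710121) = 1/((-519815/1605828 - 1674)*(3124699 + (½ + 1071225/4)) + 4710121) = 1/(-2688675887*(3124699 + 1071227/4)/1605828 + 4710121) = 1/(-2688675887/1605828*13570023/4 + 4710121) = 1/(-12161797875378467/2141104 + 4710121) = 1/(-12151713016464883/2141104) = -2141104/12151713016464883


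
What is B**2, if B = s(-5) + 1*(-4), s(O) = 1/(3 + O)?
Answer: 81/4 ≈ 20.250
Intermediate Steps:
B = -9/2 (B = 1/(3 - 5) + 1*(-4) = 1/(-2) - 4 = -1/2 - 4 = -9/2 ≈ -4.5000)
B**2 = (-9/2)**2 = 81/4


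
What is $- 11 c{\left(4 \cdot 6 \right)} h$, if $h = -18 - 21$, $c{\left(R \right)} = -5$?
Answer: $-2145$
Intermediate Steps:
$h = -39$
$- 11 c{\left(4 \cdot 6 \right)} h = \left(-11\right) \left(-5\right) \left(-39\right) = 55 \left(-39\right) = -2145$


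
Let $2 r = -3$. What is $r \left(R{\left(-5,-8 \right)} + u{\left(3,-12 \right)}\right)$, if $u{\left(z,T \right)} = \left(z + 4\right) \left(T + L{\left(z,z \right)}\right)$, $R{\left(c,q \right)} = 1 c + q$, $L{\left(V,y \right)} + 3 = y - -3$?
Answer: $114$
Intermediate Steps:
$L{\left(V,y \right)} = y$ ($L{\left(V,y \right)} = -3 + \left(y - -3\right) = -3 + \left(y + 3\right) = -3 + \left(3 + y\right) = y$)
$R{\left(c,q \right)} = c + q$
$r = - \frac{3}{2}$ ($r = \frac{1}{2} \left(-3\right) = - \frac{3}{2} \approx -1.5$)
$u{\left(z,T \right)} = \left(4 + z\right) \left(T + z\right)$ ($u{\left(z,T \right)} = \left(z + 4\right) \left(T + z\right) = \left(4 + z\right) \left(T + z\right)$)
$r \left(R{\left(-5,-8 \right)} + u{\left(3,-12 \right)}\right) = - \frac{3 \left(\left(-5 - 8\right) + \left(3^{2} + 4 \left(-12\right) + 4 \cdot 3 - 36\right)\right)}{2} = - \frac{3 \left(-13 + \left(9 - 48 + 12 - 36\right)\right)}{2} = - \frac{3 \left(-13 - 63\right)}{2} = \left(- \frac{3}{2}\right) \left(-76\right) = 114$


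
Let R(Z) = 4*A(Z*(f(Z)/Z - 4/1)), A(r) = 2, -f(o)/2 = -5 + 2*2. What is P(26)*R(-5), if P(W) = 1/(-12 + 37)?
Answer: 8/25 ≈ 0.32000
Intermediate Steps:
f(o) = 2 (f(o) = -2*(-5 + 2*2) = -2*(-5 + 4) = -2*(-1) = 2)
P(W) = 1/25
R(Z) = 8 (R(Z) = 4*2 = 8)
P(26)*R(-5) = (1/25)*8 = 8/25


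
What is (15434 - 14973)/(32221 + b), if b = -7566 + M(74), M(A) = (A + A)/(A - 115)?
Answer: 18901/1010707 ≈ 0.018701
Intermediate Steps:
M(A) = 2*A/(-115 + A) (M(A) = (2*A)/(-115 + A) = 2*A/(-115 + A))
b = -310354/41 (b = -7566 + 2*74/(-115 + 74) = -7566 + 2*74/(-41) = -7566 + 2*74*(-1/41) = -7566 - 148/41 = -310354/41 ≈ -7569.6)
(15434 - 14973)/(32221 + b) = (15434 - 14973)/(32221 - 310354/41) = 461/(1010707/41) = 461*(41/1010707) = 18901/1010707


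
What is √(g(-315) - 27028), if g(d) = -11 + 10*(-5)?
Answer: I*√27089 ≈ 164.59*I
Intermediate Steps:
g(d) = -61 (g(d) = -11 - 50 = -61)
√(g(-315) - 27028) = √(-61 - 27028) = √(-27089) = I*√27089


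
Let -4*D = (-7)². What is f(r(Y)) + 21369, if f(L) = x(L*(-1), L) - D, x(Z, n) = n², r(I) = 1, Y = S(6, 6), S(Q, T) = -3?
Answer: 85529/4 ≈ 21382.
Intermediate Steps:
Y = -3
D = -49/4 (D = -¼*(-7)² = -¼*49 = -49/4 ≈ -12.250)
f(L) = 49/4 + L² (f(L) = L² - 1*(-49/4) = L² + 49/4 = 49/4 + L²)
f(r(Y)) + 21369 = (49/4 + 1²) + 21369 = (49/4 + 1) + 21369 = 53/4 + 21369 = 85529/4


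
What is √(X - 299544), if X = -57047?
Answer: I*√356591 ≈ 597.15*I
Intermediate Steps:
√(X - 299544) = √(-57047 - 299544) = √(-356591) = I*√356591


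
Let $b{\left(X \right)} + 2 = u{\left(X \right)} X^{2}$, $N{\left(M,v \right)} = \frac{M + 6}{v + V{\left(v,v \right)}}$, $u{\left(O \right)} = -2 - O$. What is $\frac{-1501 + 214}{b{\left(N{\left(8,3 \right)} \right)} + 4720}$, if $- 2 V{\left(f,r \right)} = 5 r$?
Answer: $- \frac{72171}{265174} \approx -0.27216$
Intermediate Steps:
$V{\left(f,r \right)} = - \frac{5 r}{2}$
$N{\left(M,v \right)} = - \frac{2 \left(6 + M\right)}{3 v}$ ($N{\left(M,v \right)} = \frac{M + 6}{v - \frac{5 v}{2}} = \frac{6 + M}{\left(- \frac{3}{2}\right) v} = \left(6 + M\right) \left(- \frac{2}{3 v}\right) = - \frac{2 \left(6 + M\right)}{3 v}$)
$b{\left(X \right)} = -2 + X^{2} \left(-2 - X\right)$ ($b{\left(X \right)} = -2 + \left(-2 - X\right) X^{2} = -2 + X^{2} \left(-2 - X\right)$)
$\frac{-1501 + 214}{b{\left(N{\left(8,3 \right)} \right)} + 4720} = \frac{-1501 + 214}{\left(-2 - \left(\frac{2 \left(-6 - 8\right)}{3 \cdot 3}\right)^{2} \left(2 + \frac{2 \left(-6 - 8\right)}{3 \cdot 3}\right)\right) + 4720} = - \frac{1287}{\left(-2 - \left(\frac{2}{3} \cdot \frac{1}{3} \left(-6 - 8\right)\right)^{2} \left(2 + \frac{2}{3} \cdot \frac{1}{3} \left(-6 - 8\right)\right)\right) + 4720} = - \frac{1287}{\left(-2 - \left(\frac{2}{3} \cdot \frac{1}{3} \left(-14\right)\right)^{2} \left(2 + \frac{2}{3} \cdot \frac{1}{3} \left(-14\right)\right)\right) + 4720} = - \frac{1287}{\left(-2 - \left(- \frac{28}{9}\right)^{2} \left(2 - \frac{28}{9}\right)\right) + 4720} = - \frac{1287}{\left(-2 - \frac{784}{81} \left(- \frac{10}{9}\right)\right) + 4720} = - \frac{1287}{\left(-2 + \frac{7840}{729}\right) + 4720} = - \frac{1287}{\frac{6382}{729} + 4720} = - \frac{1287}{\frac{3447262}{729}} = \left(-1287\right) \frac{729}{3447262} = - \frac{72171}{265174}$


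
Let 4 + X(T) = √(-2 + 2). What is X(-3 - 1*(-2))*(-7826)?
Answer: 31304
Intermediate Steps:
X(T) = -4 (X(T) = -4 + √(-2 + 2) = -4 + √0 = -4 + 0 = -4)
X(-3 - 1*(-2))*(-7826) = -4*(-7826) = 31304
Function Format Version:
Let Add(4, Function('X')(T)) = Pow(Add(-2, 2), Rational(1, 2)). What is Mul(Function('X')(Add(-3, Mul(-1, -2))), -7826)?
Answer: 31304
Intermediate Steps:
Function('X')(T) = -4 (Function('X')(T) = Add(-4, Pow(Add(-2, 2), Rational(1, 2))) = Add(-4, Pow(0, Rational(1, 2))) = Add(-4, 0) = -4)
Mul(Function('X')(Add(-3, Mul(-1, -2))), -7826) = Mul(-4, -7826) = 31304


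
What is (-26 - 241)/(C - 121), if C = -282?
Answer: 267/403 ≈ 0.66253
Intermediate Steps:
(-26 - 241)/(C - 121) = (-26 - 241)/(-282 - 121) = -267/(-403) = -267*(-1/403) = 267/403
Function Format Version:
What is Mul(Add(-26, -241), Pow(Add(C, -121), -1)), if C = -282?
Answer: Rational(267, 403) ≈ 0.66253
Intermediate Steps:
Mul(Add(-26, -241), Pow(Add(C, -121), -1)) = Mul(Add(-26, -241), Pow(Add(-282, -121), -1)) = Mul(-267, Pow(-403, -1)) = Mul(-267, Rational(-1, 403)) = Rational(267, 403)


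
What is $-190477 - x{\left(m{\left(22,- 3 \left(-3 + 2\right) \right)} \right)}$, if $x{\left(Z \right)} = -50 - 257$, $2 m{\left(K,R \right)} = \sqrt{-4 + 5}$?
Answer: $-190170$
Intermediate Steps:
$m{\left(K,R \right)} = \frac{1}{2}$ ($m{\left(K,R \right)} = \frac{\sqrt{-4 + 5}}{2} = \frac{\sqrt{1}}{2} = \frac{1}{2} \cdot 1 = \frac{1}{2}$)
$x{\left(Z \right)} = -307$
$-190477 - x{\left(m{\left(22,- 3 \left(-3 + 2\right) \right)} \right)} = -190477 - -307 = -190477 + 307 = -190170$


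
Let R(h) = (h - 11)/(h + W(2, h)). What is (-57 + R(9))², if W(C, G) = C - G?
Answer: 3364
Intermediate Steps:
R(h) = -11/2 + h/2 (R(h) = (h - 11)/(h + (2 - h)) = (-11 + h)/2 = (-11 + h)*(½) = -11/2 + h/2)
(-57 + R(9))² = (-57 + (-11/2 + (½)*9))² = (-57 + (-11/2 + 9/2))² = (-57 - 1)² = (-58)² = 3364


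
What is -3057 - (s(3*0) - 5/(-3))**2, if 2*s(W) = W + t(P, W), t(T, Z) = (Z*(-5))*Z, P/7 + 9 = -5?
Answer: -27538/9 ≈ -3059.8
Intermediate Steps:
P = -98 (P = -63 + 7*(-5) = -63 - 35 = -98)
t(T, Z) = -5*Z**2 (t(T, Z) = (-5*Z)*Z = -5*Z**2)
s(W) = W/2 - 5*W**2/2 (s(W) = (W - 5*W**2)/2 = W/2 - 5*W**2/2)
-3057 - (s(3*0) - 5/(-3))**2 = -3057 - ((3*0)*(1 - 15*0)/2 - 5/(-3))**2 = -3057 - ((1/2)*0*(1 - 5*0) - 5*(-1/3))**2 = -3057 - ((1/2)*0*(1 + 0) + 5/3)**2 = -3057 - ((1/2)*0*1 + 5/3)**2 = -3057 - (0 + 5/3)**2 = -3057 - (5/3)**2 = -3057 - 1*25/9 = -3057 - 25/9 = -27538/9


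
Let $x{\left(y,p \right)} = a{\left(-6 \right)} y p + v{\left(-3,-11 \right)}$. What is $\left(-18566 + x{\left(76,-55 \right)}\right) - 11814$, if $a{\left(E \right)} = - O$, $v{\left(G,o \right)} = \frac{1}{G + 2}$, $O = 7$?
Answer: $-1121$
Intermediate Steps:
$v{\left(G,o \right)} = \frac{1}{2 + G}$
$a{\left(E \right)} = -7$ ($a{\left(E \right)} = \left(-1\right) 7 = -7$)
$x{\left(y,p \right)} = -1 - 7 p y$ ($x{\left(y,p \right)} = - 7 y p + \frac{1}{2 - 3} = - 7 p y + \frac{1}{-1} = - 7 p y - 1 = -1 - 7 p y$)
$\left(-18566 + x{\left(76,-55 \right)}\right) - 11814 = \left(-18566 - \left(1 - 29260\right)\right) - 11814 = \left(-18566 + \left(-1 + 29260\right)\right) - 11814 = \left(-18566 + 29259\right) - 11814 = 10693 - 11814 = -1121$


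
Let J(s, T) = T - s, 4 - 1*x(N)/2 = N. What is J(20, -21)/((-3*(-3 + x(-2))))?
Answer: 41/27 ≈ 1.5185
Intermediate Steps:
x(N) = 8 - 2*N
J(20, -21)/((-3*(-3 + x(-2)))) = (-21 - 1*20)/((-3*(-3 + (8 - 2*(-2))))) = (-21 - 20)/((-3*(-3 + (8 + 4)))) = -41*(-1/(3*(-3 + 12))) = -41/((-3*9)) = -41/(-27) = -41*(-1/27) = 41/27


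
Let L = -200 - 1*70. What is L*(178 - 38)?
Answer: -37800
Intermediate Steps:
L = -270 (L = -200 - 70 = -270)
L*(178 - 38) = -270*(178 - 38) = -270*140 = -37800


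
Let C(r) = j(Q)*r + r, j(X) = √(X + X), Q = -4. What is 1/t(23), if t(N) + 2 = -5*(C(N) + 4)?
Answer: I/(-137*I + 230*√2) ≈ -0.0010998 + 0.0026112*I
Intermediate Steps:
j(X) = √2*√X (j(X) = √(2*X) = √2*√X)
C(r) = r + 2*I*r*√2 (C(r) = (√2*√(-4))*r + r = (√2*(2*I))*r + r = (2*I*√2)*r + r = 2*I*r*√2 + r = r + 2*I*r*√2)
t(N) = -22 - 5*N*(1 + 2*I*√2) (t(N) = -2 - 5*(N*(1 + 2*I*√2) + 4) = -2 - 5*(4 + N*(1 + 2*I*√2)) = -2 + (-20 - 5*N*(1 + 2*I*√2)) = -22 - 5*N*(1 + 2*I*√2))
1/t(23) = 1/(-22 - 5*23*(1 + 2*I*√2)) = 1/(-22 + (-115 - 230*I*√2)) = 1/(-137 - 230*I*√2)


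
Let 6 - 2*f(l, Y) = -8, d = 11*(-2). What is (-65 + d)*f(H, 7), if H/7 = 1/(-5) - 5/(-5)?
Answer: -609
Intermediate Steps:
d = -22
H = 28/5 (H = 7*(1/(-5) - 5/(-5)) = 7*(1*(-⅕) - 5*(-⅕)) = 7*(-⅕ + 1) = 7*(⅘) = 28/5 ≈ 5.6000)
f(l, Y) = 7 (f(l, Y) = 3 - ½*(-8) = 3 + 4 = 7)
(-65 + d)*f(H, 7) = (-65 - 22)*7 = -87*7 = -609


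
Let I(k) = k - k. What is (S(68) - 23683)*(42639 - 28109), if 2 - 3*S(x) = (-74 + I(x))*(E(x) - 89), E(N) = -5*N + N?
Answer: -473489110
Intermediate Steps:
I(k) = 0
E(N) = -4*N
S(x) = -6584/3 - 296*x/3 (S(x) = ⅔ - (-74 + 0)*(-4*x - 89)/3 = ⅔ - (-74)*(-89 - 4*x)/3 = ⅔ - (6586 + 296*x)/3 = ⅔ + (-6586/3 - 296*x/3) = -6584/3 - 296*x/3)
(S(68) - 23683)*(42639 - 28109) = ((-6584/3 - 296/3*68) - 23683)*(42639 - 28109) = ((-6584/3 - 20128/3) - 23683)*14530 = (-8904 - 23683)*14530 = -32587*14530 = -473489110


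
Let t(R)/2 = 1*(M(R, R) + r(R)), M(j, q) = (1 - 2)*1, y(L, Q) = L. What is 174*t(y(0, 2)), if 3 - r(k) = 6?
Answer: -1392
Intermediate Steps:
r(k) = -3 (r(k) = 3 - 1*6 = 3 - 6 = -3)
M(j, q) = -1 (M(j, q) = -1*1 = -1)
t(R) = -8 (t(R) = 2*(1*(-1 - 3)) = 2*(1*(-4)) = 2*(-4) = -8)
174*t(y(0, 2)) = 174*(-8) = -1392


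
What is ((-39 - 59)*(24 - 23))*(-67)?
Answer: 6566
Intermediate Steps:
((-39 - 59)*(24 - 23))*(-67) = -98*1*(-67) = -98*(-67) = 6566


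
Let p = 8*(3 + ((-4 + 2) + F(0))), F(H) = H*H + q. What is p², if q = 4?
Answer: 1600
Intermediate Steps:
F(H) = 4 + H² (F(H) = H*H + 4 = H² + 4 = 4 + H²)
p = 40 (p = 8*(3 + ((-4 + 2) + (4 + 0²))) = 8*(3 + (-2 + (4 + 0))) = 8*(3 + (-2 + 4)) = 8*(3 + 2) = 8*5 = 40)
p² = 40² = 1600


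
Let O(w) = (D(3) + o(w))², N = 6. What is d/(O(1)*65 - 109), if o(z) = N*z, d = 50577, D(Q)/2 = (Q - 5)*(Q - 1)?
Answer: 50577/151 ≈ 334.95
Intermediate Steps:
D(Q) = 2*(-1 + Q)*(-5 + Q) (D(Q) = 2*((Q - 5)*(Q - 1)) = 2*((-5 + Q)*(-1 + Q)) = 2*((-1 + Q)*(-5 + Q)) = 2*(-1 + Q)*(-5 + Q))
o(z) = 6*z
O(w) = (-8 + 6*w)² (O(w) = ((10 - 12*3 + 2*3²) + 6*w)² = ((10 - 36 + 2*9) + 6*w)² = ((10 - 36 + 18) + 6*w)² = (-8 + 6*w)²)
d/(O(1)*65 - 109) = 50577/((4*(-4 + 3*1)²)*65 - 109) = 50577/((4*(-4 + 3)²)*65 - 109) = 50577/((4*(-1)²)*65 - 109) = 50577/((4*1)*65 - 109) = 50577/(4*65 - 109) = 50577/(260 - 109) = 50577/151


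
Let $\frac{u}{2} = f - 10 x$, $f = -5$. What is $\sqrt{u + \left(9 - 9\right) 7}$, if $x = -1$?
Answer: $\sqrt{10} \approx 3.1623$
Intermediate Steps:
$u = 10$ ($u = 2 \left(-5 - -10\right) = 2 \left(-5 + 10\right) = 2 \cdot 5 = 10$)
$\sqrt{u + \left(9 - 9\right) 7} = \sqrt{10 + \left(9 - 9\right) 7} = \sqrt{10 + 0 \cdot 7} = \sqrt{10 + 0} = \sqrt{10}$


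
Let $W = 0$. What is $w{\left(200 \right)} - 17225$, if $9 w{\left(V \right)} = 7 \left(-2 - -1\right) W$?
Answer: $-17225$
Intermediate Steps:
$w{\left(V \right)} = 0$ ($w{\left(V \right)} = \frac{7 \left(-2 - -1\right) 0}{9} = \frac{7 \left(-2 + 1\right) 0}{9} = \frac{7 \left(-1\right) 0}{9} = \frac{\left(-7\right) 0}{9} = \frac{1}{9} \cdot 0 = 0$)
$w{\left(200 \right)} - 17225 = 0 - 17225 = -17225$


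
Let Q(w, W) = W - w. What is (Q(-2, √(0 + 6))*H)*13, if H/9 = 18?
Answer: 4212 + 2106*√6 ≈ 9370.6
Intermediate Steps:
H = 162 (H = 9*18 = 162)
(Q(-2, √(0 + 6))*H)*13 = ((√(0 + 6) - 1*(-2))*162)*13 = ((√6 + 2)*162)*13 = ((2 + √6)*162)*13 = (324 + 162*√6)*13 = 4212 + 2106*√6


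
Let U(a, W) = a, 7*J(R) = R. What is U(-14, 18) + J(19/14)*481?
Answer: 7767/98 ≈ 79.255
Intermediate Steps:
J(R) = R/7
U(-14, 18) + J(19/14)*481 = -14 + ((19/14)/7)*481 = -14 + ((19*(1/14))/7)*481 = -14 + ((⅐)*(19/14))*481 = -14 + (19/98)*481 = -14 + 9139/98 = 7767/98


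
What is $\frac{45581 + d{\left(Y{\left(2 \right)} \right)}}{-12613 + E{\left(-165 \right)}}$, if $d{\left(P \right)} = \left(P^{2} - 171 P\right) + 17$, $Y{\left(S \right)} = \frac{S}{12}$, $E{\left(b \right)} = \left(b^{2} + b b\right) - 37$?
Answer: $\frac{1640503}{1504800} \approx 1.0902$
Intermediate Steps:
$E{\left(b \right)} = -37 + 2 b^{2}$ ($E{\left(b \right)} = \left(b^{2} + b^{2}\right) - 37 = 2 b^{2} - 37 = -37 + 2 b^{2}$)
$Y{\left(S \right)} = \frac{S}{12}$ ($Y{\left(S \right)} = S \frac{1}{12} = \frac{S}{12}$)
$d{\left(P \right)} = 17 + P^{2} - 171 P$
$\frac{45581 + d{\left(Y{\left(2 \right)} \right)}}{-12613 + E{\left(-165 \right)}} = \frac{45581 + \left(17 + \left(\frac{1}{12} \cdot 2\right)^{2} - 171 \cdot \frac{1}{12} \cdot 2\right)}{-12613 - \left(37 - 2 \left(-165\right)^{2}\right)} = \frac{45581 + \left(17 + \left(\frac{1}{6}\right)^{2} - \frac{57}{2}\right)}{-12613 + \left(-37 + 2 \cdot 27225\right)} = \frac{45581 + \left(17 + \frac{1}{36} - \frac{57}{2}\right)}{-12613 + \left(-37 + 54450\right)} = \frac{45581 - \frac{413}{36}}{-12613 + 54413} = \frac{1640503}{36 \cdot 41800} = \frac{1640503}{36} \cdot \frac{1}{41800} = \frac{1640503}{1504800}$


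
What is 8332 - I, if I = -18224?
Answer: 26556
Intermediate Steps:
8332 - I = 8332 - 1*(-18224) = 8332 + 18224 = 26556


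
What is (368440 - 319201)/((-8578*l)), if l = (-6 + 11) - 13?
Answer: 49239/68624 ≈ 0.71752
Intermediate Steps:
l = -8 (l = 5 - 13 = -8)
(368440 - 319201)/((-8578*l)) = (368440 - 319201)/((-8578*(-8))) = 49239/68624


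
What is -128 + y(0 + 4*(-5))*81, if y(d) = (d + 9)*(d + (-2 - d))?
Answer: 1654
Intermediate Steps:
y(d) = -18 - 2*d (y(d) = (9 + d)*(-2) = -18 - 2*d)
-128 + y(0 + 4*(-5))*81 = -128 + (-18 - 2*(0 + 4*(-5)))*81 = -128 + (-18 - 2*(0 - 20))*81 = -128 + (-18 - 2*(-20))*81 = -128 + (-18 + 40)*81 = -128 + 22*81 = -128 + 1782 = 1654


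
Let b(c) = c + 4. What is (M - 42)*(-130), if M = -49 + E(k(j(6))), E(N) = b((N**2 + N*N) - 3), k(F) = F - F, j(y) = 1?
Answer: 11700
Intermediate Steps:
b(c) = 4 + c
k(F) = 0
E(N) = 1 + 2*N**2 (E(N) = 4 + ((N**2 + N*N) - 3) = 4 + ((N**2 + N**2) - 3) = 4 + (2*N**2 - 3) = 4 + (-3 + 2*N**2) = 1 + 2*N**2)
M = -48 (M = -49 + (1 + 2*0**2) = -49 + (1 + 2*0) = -49 + (1 + 0) = -49 + 1 = -48)
(M - 42)*(-130) = (-48 - 42)*(-130) = -90*(-130) = 11700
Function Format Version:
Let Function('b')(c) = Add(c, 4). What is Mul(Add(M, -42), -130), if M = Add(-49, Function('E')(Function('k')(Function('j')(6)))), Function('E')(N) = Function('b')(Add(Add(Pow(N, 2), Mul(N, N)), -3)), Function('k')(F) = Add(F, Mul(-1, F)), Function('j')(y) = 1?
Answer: 11700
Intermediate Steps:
Function('b')(c) = Add(4, c)
Function('k')(F) = 0
Function('E')(N) = Add(1, Mul(2, Pow(N, 2))) (Function('E')(N) = Add(4, Add(Add(Pow(N, 2), Mul(N, N)), -3)) = Add(4, Add(Add(Pow(N, 2), Pow(N, 2)), -3)) = Add(4, Add(Mul(2, Pow(N, 2)), -3)) = Add(4, Add(-3, Mul(2, Pow(N, 2)))) = Add(1, Mul(2, Pow(N, 2))))
M = -48 (M = Add(-49, Add(1, Mul(2, Pow(0, 2)))) = Add(-49, Add(1, Mul(2, 0))) = Add(-49, Add(1, 0)) = Add(-49, 1) = -48)
Mul(Add(M, -42), -130) = Mul(Add(-48, -42), -130) = Mul(-90, -130) = 11700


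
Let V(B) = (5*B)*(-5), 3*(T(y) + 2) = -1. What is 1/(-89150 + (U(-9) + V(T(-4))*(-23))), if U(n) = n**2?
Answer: -3/271232 ≈ -1.1061e-5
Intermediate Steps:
T(y) = -7/3 (T(y) = -2 + (1/3)*(-1) = -2 - 1/3 = -7/3)
V(B) = -25*B
1/(-89150 + (U(-9) + V(T(-4))*(-23))) = 1/(-89150 + ((-9)**2 - 25*(-7/3)*(-23))) = 1/(-89150 + (81 + (175/3)*(-23))) = 1/(-89150 + (81 - 4025/3)) = 1/(-89150 - 3782/3) = 1/(-271232/3) = -3/271232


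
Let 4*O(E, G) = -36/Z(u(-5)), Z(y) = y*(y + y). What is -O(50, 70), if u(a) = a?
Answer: 9/50 ≈ 0.18000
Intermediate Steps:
Z(y) = 2*y² (Z(y) = y*(2*y) = 2*y²)
O(E, G) = -9/50 (O(E, G) = (-36/(2*(-5)²))/4 = (-36/(2*25))/4 = (-36/50)/4 = (-36*1/50)/4 = (¼)*(-18/25) = -9/50)
-O(50, 70) = -1*(-9/50) = 9/50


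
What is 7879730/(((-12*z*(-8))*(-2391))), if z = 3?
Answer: -3939865/344304 ≈ -11.443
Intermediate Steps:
7879730/(((-12*z*(-8))*(-2391))) = 7879730/(((-12*3*(-8))*(-2391))) = 7879730/((-36*(-8)*(-2391))) = 7879730/((288*(-2391))) = 7879730/(-688608) = 7879730*(-1/688608) = -3939865/344304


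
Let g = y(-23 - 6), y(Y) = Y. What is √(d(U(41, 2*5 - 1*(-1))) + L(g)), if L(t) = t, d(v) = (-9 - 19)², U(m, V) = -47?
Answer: √755 ≈ 27.477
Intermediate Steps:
d(v) = 784 (d(v) = (-28)² = 784)
g = -29 (g = -23 - 6 = -29)
√(d(U(41, 2*5 - 1*(-1))) + L(g)) = √(784 - 29) = √755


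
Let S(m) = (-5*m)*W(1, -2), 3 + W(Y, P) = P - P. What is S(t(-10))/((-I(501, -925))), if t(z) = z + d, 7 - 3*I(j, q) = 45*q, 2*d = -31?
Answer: 2295/83264 ≈ 0.027563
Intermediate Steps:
W(Y, P) = -3 (W(Y, P) = -3 + (P - P) = -3 + 0 = -3)
d = -31/2 (d = (½)*(-31) = -31/2 ≈ -15.500)
I(j, q) = 7/3 - 15*q
t(z) = -31/2 + z (t(z) = z - 31/2 = -31/2 + z)
S(m) = 15*m (S(m) = -5*m*(-3) = 15*m)
S(t(-10))/((-I(501, -925))) = (15*(-31/2 - 10))/((-(7/3 - 15*(-925)))) = (15*(-51/2))/((-(7/3 + 13875))) = -765/(2*((-1*41632/3))) = -765/(2*(-41632/3)) = -765/2*(-3/41632) = 2295/83264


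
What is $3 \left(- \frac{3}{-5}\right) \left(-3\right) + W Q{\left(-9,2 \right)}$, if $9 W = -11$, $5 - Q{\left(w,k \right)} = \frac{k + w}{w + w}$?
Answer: $- \frac{8939}{810} \approx -11.036$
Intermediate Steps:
$Q{\left(w,k \right)} = 5 - \frac{k + w}{2 w}$ ($Q{\left(w,k \right)} = 5 - \frac{k + w}{w + w} = 5 - \frac{k + w}{2 w}$)
$W = - \frac{11}{9}$ ($W = \frac{1}{9} \left(-11\right) = - \frac{11}{9} \approx -1.2222$)
$3 \left(- \frac{3}{-5}\right) \left(-3\right) + W Q{\left(-9,2 \right)} = 3 \left(- \frac{3}{-5}\right) \left(-3\right) - \frac{11 \frac{\left(-1\right) 2 + 9 \left(-9\right)}{2 \left(-9\right)}}{9} = 3 \left(\left(-3\right) \left(- \frac{1}{5}\right)\right) \left(-3\right) - \frac{11 \cdot \frac{1}{2} \left(- \frac{1}{9}\right) \left(-2 - 81\right)}{9} = 3 \cdot \frac{3}{5} \left(-3\right) - \frac{11 \cdot \frac{1}{2} \left(- \frac{1}{9}\right) \left(-83\right)}{9} = \frac{9}{5} \left(-3\right) - \frac{913}{162} = - \frac{27}{5} - \frac{913}{162} = - \frac{8939}{810}$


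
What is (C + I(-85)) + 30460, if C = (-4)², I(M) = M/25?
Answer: 152363/5 ≈ 30473.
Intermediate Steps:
I(M) = M/25 (I(M) = M*(1/25) = M/25)
C = 16
(C + I(-85)) + 30460 = (16 + (1/25)*(-85)) + 30460 = (16 - 17/5) + 30460 = 63/5 + 30460 = 152363/5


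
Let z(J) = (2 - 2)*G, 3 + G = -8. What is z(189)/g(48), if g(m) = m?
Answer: 0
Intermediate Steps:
G = -11 (G = -3 - 8 = -11)
z(J) = 0 (z(J) = (2 - 2)*(-11) = 0*(-11) = 0)
z(189)/g(48) = 0/48 = 0*(1/48) = 0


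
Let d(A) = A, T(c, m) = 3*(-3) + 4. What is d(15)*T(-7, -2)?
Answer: -75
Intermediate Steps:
T(c, m) = -5 (T(c, m) = -9 + 4 = -5)
d(15)*T(-7, -2) = 15*(-5) = -75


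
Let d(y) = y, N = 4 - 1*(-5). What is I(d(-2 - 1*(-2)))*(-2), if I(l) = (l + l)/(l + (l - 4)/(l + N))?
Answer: 0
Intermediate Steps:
N = 9 (N = 4 + 5 = 9)
I(l) = 2*l/(l + (-4 + l)/(9 + l)) (I(l) = (l + l)/(l + (l - 4)/(l + 9)) = (2*l)/(l + (-4 + l)/(9 + l)) = 2*l/(l + (-4 + l)/(9 + l)))
I(d(-2 - 1*(-2)))*(-2) = (2*(-2 - 1*(-2))*(9 + (-2 - 1*(-2)))/(-4 + (-2 - 1*(-2))² + 10*(-2 - 1*(-2))))*(-2) = (2*(-2 + 2)*(9 + (-2 + 2))/(-4 + (-2 + 2)² + 10*(-2 + 2)))*(-2) = (2*0*(9 + 0)/(-4 + 0² + 10*0))*(-2) = (2*0*9/(-4 + 0 + 0))*(-2) = (2*0*9/(-4))*(-2) = (2*0*(-¼)*9)*(-2) = 0*(-2) = 0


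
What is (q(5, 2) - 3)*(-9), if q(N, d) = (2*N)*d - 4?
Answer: -117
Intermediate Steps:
q(N, d) = -4 + 2*N*d (q(N, d) = 2*N*d - 4 = -4 + 2*N*d)
(q(5, 2) - 3)*(-9) = ((-4 + 2*5*2) - 3)*(-9) = ((-4 + 20) - 3)*(-9) = (16 - 3)*(-9) = 13*(-9) = -117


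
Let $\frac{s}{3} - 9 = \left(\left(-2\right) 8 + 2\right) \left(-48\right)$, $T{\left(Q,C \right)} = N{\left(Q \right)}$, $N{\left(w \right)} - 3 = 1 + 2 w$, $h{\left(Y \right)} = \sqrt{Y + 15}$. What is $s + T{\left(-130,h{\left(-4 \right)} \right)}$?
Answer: $1787$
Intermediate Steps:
$h{\left(Y \right)} = \sqrt{15 + Y}$
$N{\left(w \right)} = 4 + 2 w$ ($N{\left(w \right)} = 3 + \left(1 + 2 w\right) = 4 + 2 w$)
$T{\left(Q,C \right)} = 4 + 2 Q$
$s = 2043$ ($s = 27 + 3 \left(\left(-2\right) 8 + 2\right) \left(-48\right) = 27 + 3 \left(-16 + 2\right) \left(-48\right) = 27 + 3 \left(\left(-14\right) \left(-48\right)\right) = 27 + 3 \cdot 672 = 27 + 2016 = 2043$)
$s + T{\left(-130,h{\left(-4 \right)} \right)} = 2043 + \left(4 + 2 \left(-130\right)\right) = 2043 + \left(4 - 260\right) = 2043 - 256 = 1787$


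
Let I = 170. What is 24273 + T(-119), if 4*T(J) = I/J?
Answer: 339817/14 ≈ 24273.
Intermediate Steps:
T(J) = 85/(2*J) (T(J) = (170/J)/4 = 85/(2*J))
24273 + T(-119) = 24273 + (85/2)/(-119) = 24273 + (85/2)*(-1/119) = 24273 - 5/14 = 339817/14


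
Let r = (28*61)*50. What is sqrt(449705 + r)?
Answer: sqrt(535105) ≈ 731.51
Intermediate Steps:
r = 85400 (r = 1708*50 = 85400)
sqrt(449705 + r) = sqrt(449705 + 85400) = sqrt(535105)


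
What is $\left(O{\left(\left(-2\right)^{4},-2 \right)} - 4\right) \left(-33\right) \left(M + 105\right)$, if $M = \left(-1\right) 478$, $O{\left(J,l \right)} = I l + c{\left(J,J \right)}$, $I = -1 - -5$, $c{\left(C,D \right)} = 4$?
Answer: $-98472$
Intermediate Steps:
$I = 4$ ($I = -1 + 5 = 4$)
$O{\left(J,l \right)} = 4 + 4 l$ ($O{\left(J,l \right)} = 4 l + 4 = 4 + 4 l$)
$M = -478$
$\left(O{\left(\left(-2\right)^{4},-2 \right)} - 4\right) \left(-33\right) \left(M + 105\right) = \left(\left(4 + 4 \left(-2\right)\right) - 4\right) \left(-33\right) \left(-478 + 105\right) = \left(\left(4 - 8\right) - 4\right) \left(-33\right) \left(-373\right) = \left(-4 - 4\right) \left(-33\right) \left(-373\right) = \left(-8\right) \left(-33\right) \left(-373\right) = 264 \left(-373\right) = -98472$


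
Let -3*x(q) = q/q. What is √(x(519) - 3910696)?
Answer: I*√35196267/3 ≈ 1977.5*I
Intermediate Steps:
x(q) = -⅓ (x(q) = -q/(3*q) = -⅓*1 = -⅓)
√(x(519) - 3910696) = √(-⅓ - 3910696) = √(-11732089/3) = I*√35196267/3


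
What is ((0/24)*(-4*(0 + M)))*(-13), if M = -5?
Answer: 0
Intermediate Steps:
((0/24)*(-4*(0 + M)))*(-13) = ((0/24)*(-4*(0 - 5)))*(-13) = ((0*(1/24))*(-4*(-5)))*(-13) = (0*20)*(-13) = 0*(-13) = 0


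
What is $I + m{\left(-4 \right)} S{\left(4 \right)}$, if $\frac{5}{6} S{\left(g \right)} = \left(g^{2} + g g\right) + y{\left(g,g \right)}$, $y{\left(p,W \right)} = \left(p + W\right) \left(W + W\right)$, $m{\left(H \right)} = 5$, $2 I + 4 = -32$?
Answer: $558$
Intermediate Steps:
$I = -18$ ($I = -2 + \frac{1}{2} \left(-32\right) = -2 - 16 = -18$)
$y{\left(p,W \right)} = 2 W \left(W + p\right)$ ($y{\left(p,W \right)} = \left(W + p\right) 2 W = 2 W \left(W + p\right)$)
$S{\left(g \right)} = \frac{36 g^{2}}{5}$ ($S{\left(g \right)} = \frac{6 \left(\left(g^{2} + g g\right) + 2 g \left(g + g\right)\right)}{5} = \frac{6 \left(\left(g^{2} + g^{2}\right) + 2 g 2 g\right)}{5} = \frac{6 \left(2 g^{2} + 4 g^{2}\right)}{5} = \frac{6 \cdot 6 g^{2}}{5} = \frac{36 g^{2}}{5}$)
$I + m{\left(-4 \right)} S{\left(4 \right)} = -18 + 5 \frac{36 \cdot 4^{2}}{5} = -18 + 5 \cdot \frac{36}{5} \cdot 16 = -18 + 5 \cdot \frac{576}{5} = -18 + 576 = 558$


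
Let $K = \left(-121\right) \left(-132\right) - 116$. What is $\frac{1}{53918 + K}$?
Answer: $\frac{1}{69774} \approx 1.4332 \cdot 10^{-5}$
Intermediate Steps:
$K = 15856$ ($K = 15972 - 116 = 15856$)
$\frac{1}{53918 + K} = \frac{1}{53918 + 15856} = \frac{1}{69774}$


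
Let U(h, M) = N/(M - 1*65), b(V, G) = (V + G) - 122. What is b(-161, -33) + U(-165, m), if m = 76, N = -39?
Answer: -3515/11 ≈ -319.55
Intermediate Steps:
b(V, G) = -122 + G + V (b(V, G) = (G + V) - 122 = -122 + G + V)
U(h, M) = -39/(-65 + M) (U(h, M) = -39/(M - 1*65) = -39/(M - 65) = -39/(-65 + M))
b(-161, -33) + U(-165, m) = (-122 - 33 - 161) - 39/(-65 + 76) = -316 - 39/11 = -3515/11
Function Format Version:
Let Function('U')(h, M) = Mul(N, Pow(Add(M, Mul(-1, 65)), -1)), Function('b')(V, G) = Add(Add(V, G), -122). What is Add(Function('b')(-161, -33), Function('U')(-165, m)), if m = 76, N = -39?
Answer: Rational(-3515, 11) ≈ -319.55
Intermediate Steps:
Function('b')(V, G) = Add(-122, G, V) (Function('b')(V, G) = Add(Add(G, V), -122) = Add(-122, G, V))
Function('U')(h, M) = Mul(-39, Pow(Add(-65, M), -1)) (Function('U')(h, M) = Mul(-39, Pow(Add(M, Mul(-1, 65)), -1)) = Mul(-39, Pow(Add(M, -65), -1)) = Mul(-39, Pow(Add(-65, M), -1)))
Add(Function('b')(-161, -33), Function('U')(-165, m)) = Add(Add(-122, -33, -161), Mul(-39, Pow(Add(-65, 76), -1))) = Add(-316, Mul(-39, Pow(11, -1))) = Add(-316, Mul(-39, Rational(1, 11))) = Add(-316, Rational(-39, 11)) = Rational(-3515, 11)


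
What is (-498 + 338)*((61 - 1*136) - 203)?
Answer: 44480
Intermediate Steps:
(-498 + 338)*((61 - 1*136) - 203) = -160*((61 - 136) - 203) = -160*(-75 - 203) = -160*(-278) = 44480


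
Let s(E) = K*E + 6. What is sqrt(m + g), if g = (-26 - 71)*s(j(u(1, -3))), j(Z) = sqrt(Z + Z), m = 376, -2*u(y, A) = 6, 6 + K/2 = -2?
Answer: sqrt(-206 + 1552*I*sqrt(6)) ≈ 42.433 + 44.795*I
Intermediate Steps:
K = -16 (K = -12 + 2*(-2) = -12 - 4 = -16)
u(y, A) = -3 (u(y, A) = -1/2*6 = -3)
j(Z) = sqrt(2)*sqrt(Z) (j(Z) = sqrt(2*Z) = sqrt(2)*sqrt(Z))
s(E) = 6 - 16*E (s(E) = -16*E + 6 = 6 - 16*E)
g = -582 + 1552*I*sqrt(6) (g = (-26 - 71)*(6 - 16*sqrt(2)*sqrt(-3)) = -97*(6 - 16*sqrt(2)*I*sqrt(3)) = -97*(6 - 16*I*sqrt(6)) = -582 + 1552*I*sqrt(6) ≈ -582.0 + 3801.6*I)
sqrt(m + g) = sqrt(376 + (-582 + 1552*I*sqrt(6))) = sqrt(-206 + 1552*I*sqrt(6))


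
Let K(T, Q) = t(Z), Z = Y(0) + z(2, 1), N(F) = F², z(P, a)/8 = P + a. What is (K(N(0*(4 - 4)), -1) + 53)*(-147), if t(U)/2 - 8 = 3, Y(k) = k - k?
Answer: -11025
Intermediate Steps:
Y(k) = 0
z(P, a) = 8*P + 8*a (z(P, a) = 8*(P + a) = 8*P + 8*a)
Z = 24 (Z = 0 + (8*2 + 8*1) = 0 + (16 + 8) = 0 + 24 = 24)
t(U) = 22 (t(U) = 16 + 2*3 = 16 + 6 = 22)
K(T, Q) = 22
(K(N(0*(4 - 4)), -1) + 53)*(-147) = (22 + 53)*(-147) = 75*(-147) = -11025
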